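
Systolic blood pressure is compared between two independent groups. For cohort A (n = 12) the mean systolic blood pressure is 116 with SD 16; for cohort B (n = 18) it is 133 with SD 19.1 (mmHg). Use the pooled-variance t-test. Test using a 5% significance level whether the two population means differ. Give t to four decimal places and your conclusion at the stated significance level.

t = -2.5418; reject H0

Let group 1 = cohort A, group 2 = cohort B. H0: μ_1 = μ_2; H1: μ_1 ≠ μ_2 (two-sample pooled-variance t-test, two-sided).
s_p² = [(12−1)·16² + (18−1)·19.1²]/(12+18−2) = 322.063
t = (116 − 133)/√[322.063·(1/12 + 1/18)] = -2.5418
df = n₁ + n₂ − 2 = 28
Two-sided p-value ≈ 0.017
Since p ≈ 0.017 < α = 0.05, reject H0; the evidence is statistically significant.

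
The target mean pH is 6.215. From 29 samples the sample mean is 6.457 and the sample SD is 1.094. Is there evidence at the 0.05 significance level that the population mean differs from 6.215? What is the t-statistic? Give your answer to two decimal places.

H0: μ = 6.215; H1: μ ≠ 6.215 (one-sample t-test, two-sided).
t = (x̄ − μ₀)/(s/√n) = (6.457 − 6.215)/(1.094/√29) = 1.19
df = n − 1 = 28
Two-sided p-value ≈ 0.244
Since p ≈ 0.244 > α = 0.05, fail to reject H0; the evidence is not statistically significant.

1.19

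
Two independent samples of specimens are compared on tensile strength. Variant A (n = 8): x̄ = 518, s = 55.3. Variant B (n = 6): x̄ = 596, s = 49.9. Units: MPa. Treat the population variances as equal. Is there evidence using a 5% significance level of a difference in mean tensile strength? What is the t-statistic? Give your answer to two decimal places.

-2.72

Let group 1 = variant A, group 2 = variant B. H0: μ_1 = μ_2; H1: μ_1 ≠ μ_2 (two-sample pooled-variance t-test, two-sided).
s_p² = [(8−1)·55.3² + (6−1)·49.9²]/(8+6−2) = 2821.39
t = (518 − 596)/√[2821.39·(1/8 + 1/6)] = -2.72
df = n₁ + n₂ − 2 = 12
Two-sided p-value ≈ 0.019
Since p ≈ 0.019 < α = 0.05, reject H0; the data support H1.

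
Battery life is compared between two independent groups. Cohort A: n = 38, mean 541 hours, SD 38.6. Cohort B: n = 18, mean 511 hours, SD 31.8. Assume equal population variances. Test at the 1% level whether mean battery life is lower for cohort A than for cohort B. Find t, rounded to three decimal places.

2.865

Let group 1 = cohort A, group 2 = cohort B. H0: μ_1 = μ_2; H1: μ_1 < μ_2 (two-sample pooled-variance t-test, left-tailed).
s_p² = [(38−1)·38.6² + (18−1)·31.8²]/(38+18−2) = 1339.25
t = (541 − 511)/√[1339.25·(1/38 + 1/18)] = 2.865
df = n₁ + n₂ − 2 = 54
p-value = P(T ≤ 2.865) ≈ 0.9970
Since p ≈ 0.9970 > α = 0.01, fail to reject H0; the evidence is not statistically significant.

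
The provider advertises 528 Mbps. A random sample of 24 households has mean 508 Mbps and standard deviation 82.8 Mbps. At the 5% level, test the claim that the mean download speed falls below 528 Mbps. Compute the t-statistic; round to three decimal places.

H0: μ = 528; H1: μ < 528 (one-sample t-test, left-tailed).
t = (x̄ − μ₀)/(s/√n) = (508 − 528)/(82.8/√24) = -1.183
df = n − 1 = 23
p-value = P(T ≤ -1.183) ≈ 0.1244
Since p ≈ 0.1244 > α = 0.05, fail to reject H0; the evidence is not statistically significant.

-1.183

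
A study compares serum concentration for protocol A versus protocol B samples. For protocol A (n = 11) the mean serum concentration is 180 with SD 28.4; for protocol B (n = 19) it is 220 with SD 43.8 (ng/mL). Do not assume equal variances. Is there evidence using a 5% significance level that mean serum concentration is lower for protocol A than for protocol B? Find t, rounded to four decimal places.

Let group 1 = protocol A, group 2 = protocol B. H0: μ_1 = μ_2; H1: μ_1 < μ_2 (Welch's two-sample t-test, left-tailed).
t = (x̄_1 − x̄_2)/√(s_1²/n_1 + s_2²/n_2) = (180 − 220)/√(28.4²/11 + 43.8²/19) = -3.0298
Welch–Satterthwaite df ≈ 27.52
p-value = P(T ≤ -3.0298) ≈ 0.0026
Since p ≈ 0.0026 < α = 0.05, reject H0; the data support H1.

-3.0298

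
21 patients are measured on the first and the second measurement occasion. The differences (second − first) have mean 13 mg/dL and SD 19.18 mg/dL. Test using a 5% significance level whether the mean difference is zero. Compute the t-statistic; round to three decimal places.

3.106

H0: μ_d = 0; H1: μ_d ≠ 0 (paired t-test on the differences, two-sided).
t = d̄/(s_d/√n) = 13/(19.18/√21) = 3.106
df = n − 1 = 20
Two-sided p-value ≈ 0.006
Since p ≈ 0.006 < α = 0.05, reject H0; the data support H1.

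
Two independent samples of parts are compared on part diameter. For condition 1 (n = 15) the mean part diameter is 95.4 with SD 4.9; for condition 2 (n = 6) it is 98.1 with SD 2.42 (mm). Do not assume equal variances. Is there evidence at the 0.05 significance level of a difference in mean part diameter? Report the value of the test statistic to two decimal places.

Let group 1 = condition 1, group 2 = condition 2. H0: μ_1 = μ_2; H1: μ_1 ≠ μ_2 (Welch's two-sample t-test, two-sided).
t = (x̄_1 − x̄_2)/√(s_1²/n_1 + s_2²/n_2) = (95.4 − 98.1)/√(4.9²/15 + 2.42²/6) = -1.68
Welch–Satterthwaite df ≈ 17.77
Two-sided p-value ≈ 0.1101
Since p ≈ 0.1101 > α = 0.05, fail to reject H0; the data do not provide sufficient evidence against H0.

-1.68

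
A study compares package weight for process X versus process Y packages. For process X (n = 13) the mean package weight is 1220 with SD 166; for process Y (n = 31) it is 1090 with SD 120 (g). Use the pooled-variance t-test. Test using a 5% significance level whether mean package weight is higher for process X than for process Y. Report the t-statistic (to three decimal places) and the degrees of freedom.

Let group 1 = process X, group 2 = process Y. H0: μ_1 = μ_2; H1: μ_1 > μ_2 (two-sample pooled-variance t-test, right-tailed).
s_p² = [(13−1)·166² + (31−1)·120²]/(13+31−2) = 18158.9
t = (1220 − 1090)/√[18158.9·(1/13 + 1/31)] = 2.920
df = n₁ + n₂ − 2 = 42
p-value = P(T ≥ 2.920) ≈ 0.003
Since p ≈ 0.003 < α = 0.05, reject H0; the evidence is statistically significant.

t = 2.920, df = 42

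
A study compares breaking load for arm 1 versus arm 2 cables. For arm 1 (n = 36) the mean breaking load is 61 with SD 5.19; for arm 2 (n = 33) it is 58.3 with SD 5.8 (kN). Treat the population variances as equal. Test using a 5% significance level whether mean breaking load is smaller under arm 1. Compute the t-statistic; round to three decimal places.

2.041

Let group 1 = arm 1, group 2 = arm 2. H0: μ_1 = μ_2; H1: μ_1 < μ_2 (two-sample pooled-variance t-test, left-tailed).
s_p² = [(36−1)·5.19² + (33−1)·5.8²]/(36+33−2) = 30.138
t = (61 − 58.3)/√[30.138·(1/36 + 1/33)] = 2.041
df = n₁ + n₂ − 2 = 67
p-value = P(T ≤ 2.041) ≈ 0.9774
Since p ≈ 0.9774 > α = 0.05, fail to reject H0; the evidence is not statistically significant.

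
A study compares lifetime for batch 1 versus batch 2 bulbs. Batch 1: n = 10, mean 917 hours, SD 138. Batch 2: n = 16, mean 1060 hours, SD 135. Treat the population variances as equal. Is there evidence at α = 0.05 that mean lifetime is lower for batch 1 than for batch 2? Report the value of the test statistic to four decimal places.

Let group 1 = batch 1, group 2 = batch 2. H0: μ_1 = μ_2; H1: μ_1 < μ_2 (two-sample pooled-variance t-test, left-tailed).
s_p² = [(10−1)·138² + (16−1)·135²]/(10+16−2) = 18532.1
t = (917 − 1060)/√[18532.1·(1/10 + 1/16)] = -2.6058
df = n₁ + n₂ − 2 = 24
p-value = P(T ≤ -2.6058) ≈ 0.0077
Since p ≈ 0.0077 < α = 0.05, reject H0; the evidence is statistically significant.

-2.6058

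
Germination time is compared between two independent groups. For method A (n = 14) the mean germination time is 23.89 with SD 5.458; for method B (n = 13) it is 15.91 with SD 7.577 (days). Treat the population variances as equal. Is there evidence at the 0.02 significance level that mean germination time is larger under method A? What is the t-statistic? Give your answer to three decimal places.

Let group 1 = method A, group 2 = method B. H0: μ_1 = μ_2; H1: μ_1 > μ_2 (two-sample pooled-variance t-test, right-tailed).
s_p² = [(14−1)·5.458² + (13−1)·7.577²]/(14+13−2) = 43.0479
t = (23.89 − 15.91)/√[43.0479·(1/14 + 1/13)] = 3.158
df = n₁ + n₂ − 2 = 25
p-value = P(T ≥ 3.158) ≈ 0.002
Since p ≈ 0.002 < α = 0.02, reject H0; the data support H1.

3.158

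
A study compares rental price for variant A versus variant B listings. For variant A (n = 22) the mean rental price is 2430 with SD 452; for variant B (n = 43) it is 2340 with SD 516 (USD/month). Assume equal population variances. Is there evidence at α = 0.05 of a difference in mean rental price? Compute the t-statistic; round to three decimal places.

Let group 1 = variant A, group 2 = variant B. H0: μ_1 = μ_2; H1: μ_1 ≠ μ_2 (two-sample pooled-variance t-test, two-sided).
s_p² = [(22−1)·452² + (43−1)·516²]/(22+43−2) = 245605
t = (2430 − 2340)/√[245605·(1/22 + 1/43)] = 0.693
df = n₁ + n₂ − 2 = 63
Two-sided p-value ≈ 0.491
Since p ≈ 0.491 > α = 0.05, fail to reject H0; the evidence is not statistically significant.

0.693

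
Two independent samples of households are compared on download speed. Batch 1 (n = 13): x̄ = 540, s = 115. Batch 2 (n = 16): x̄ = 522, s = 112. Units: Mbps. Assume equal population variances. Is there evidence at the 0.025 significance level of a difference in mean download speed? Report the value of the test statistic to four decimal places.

0.4253

Let group 1 = batch 1, group 2 = batch 2. H0: μ_1 = μ_2; H1: μ_1 ≠ μ_2 (two-sample pooled-variance t-test, two-sided).
s_p² = [(13−1)·115² + (16−1)·112²]/(13+16−2) = 12846.7
t = (540 − 522)/√[12846.7·(1/13 + 1/16)] = 0.4253
df = n₁ + n₂ − 2 = 27
Two-sided p-value ≈ 0.6740
Since p ≈ 0.6740 > α = 0.025, fail to reject H0; the data do not provide sufficient evidence against H0.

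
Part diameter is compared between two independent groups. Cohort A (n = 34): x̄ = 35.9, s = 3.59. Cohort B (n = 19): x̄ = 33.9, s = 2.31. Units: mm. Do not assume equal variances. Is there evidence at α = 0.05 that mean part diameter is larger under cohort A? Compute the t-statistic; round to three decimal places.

2.462

Let group 1 = cohort A, group 2 = cohort B. H0: μ_1 = μ_2; H1: μ_1 > μ_2 (Welch's two-sample t-test, right-tailed).
t = (x̄_1 − x̄_2)/√(s_1²/n_1 + s_2²/n_2) = (35.9 − 33.9)/√(3.59²/34 + 2.31²/19) = 2.462
Welch–Satterthwaite df ≈ 49.85
p-value = P(T ≥ 2.462) ≈ 0.009
Since p ≈ 0.009 < α = 0.05, reject H0; the data support H1.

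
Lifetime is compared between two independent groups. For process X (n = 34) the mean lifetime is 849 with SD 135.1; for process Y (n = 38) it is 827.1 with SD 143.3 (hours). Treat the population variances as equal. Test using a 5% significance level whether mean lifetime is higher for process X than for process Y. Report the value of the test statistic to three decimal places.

Let group 1 = process X, group 2 = process Y. H0: μ_1 = μ_2; H1: μ_1 > μ_2 (two-sample pooled-variance t-test, right-tailed).
s_p² = [(34−1)·135.1² + (38−1)·143.3²]/(34+38−2) = 19458.7
t = (849 − 827.1)/√[19458.7·(1/34 + 1/38)] = 0.665
df = n₁ + n₂ − 2 = 70
p-value = P(T ≥ 0.665) ≈ 0.254
Since p ≈ 0.254 > α = 0.05, fail to reject H0; the data do not provide sufficient evidence against H0.

0.665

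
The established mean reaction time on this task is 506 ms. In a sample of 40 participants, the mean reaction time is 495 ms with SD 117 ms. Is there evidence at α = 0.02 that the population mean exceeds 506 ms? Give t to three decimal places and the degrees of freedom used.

H0: μ = 506; H1: μ > 506 (one-sample t-test, right-tailed).
t = (x̄ − μ₀)/(s/√n) = (495 − 506)/(117/√40) = -0.595
df = n − 1 = 39
p-value = P(T ≥ -0.595) ≈ 0.722
Since p ≈ 0.722 > α = 0.02, fail to reject H0; the evidence is not statistically significant.

t = -0.595, df = 39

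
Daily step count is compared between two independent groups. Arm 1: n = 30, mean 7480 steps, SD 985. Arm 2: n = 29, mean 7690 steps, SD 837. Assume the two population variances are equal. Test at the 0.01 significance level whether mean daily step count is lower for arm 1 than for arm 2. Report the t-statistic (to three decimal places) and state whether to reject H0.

Let group 1 = arm 1, group 2 = arm 2. H0: μ_1 = μ_2; H1: μ_1 < μ_2 (two-sample pooled-variance t-test, left-tailed).
s_p² = [(30−1)·985² + (29−1)·837²]/(30+29−2) = 837762
t = (7480 − 7690)/√[837762·(1/30 + 1/29)] = -0.881
df = n₁ + n₂ − 2 = 57
p-value = P(T ≤ -0.881) ≈ 0.1910
Since p ≈ 0.1910 > α = 0.01, fail to reject H0; the evidence is not statistically significant.

t = -0.881; fail to reject H0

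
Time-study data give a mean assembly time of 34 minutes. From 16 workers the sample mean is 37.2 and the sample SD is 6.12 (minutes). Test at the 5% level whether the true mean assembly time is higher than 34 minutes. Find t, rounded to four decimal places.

H0: μ = 34; H1: μ > 34 (one-sample t-test, right-tailed).
t = (x̄ − μ₀)/(s/√n) = (37.2 − 34)/(6.12/√16) = 2.0915
df = n − 1 = 15
p-value = P(T ≥ 2.0915) ≈ 0.027
Since p ≈ 0.027 < α = 0.05, reject H0; the evidence is statistically significant.

2.0915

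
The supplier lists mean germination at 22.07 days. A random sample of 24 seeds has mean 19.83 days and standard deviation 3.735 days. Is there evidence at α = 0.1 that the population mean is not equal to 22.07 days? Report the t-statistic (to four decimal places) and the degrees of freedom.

t = -2.9381, df = 23

H0: μ = 22.07; H1: μ ≠ 22.07 (one-sample t-test, two-sided).
t = (x̄ − μ₀)/(s/√n) = (19.83 − 22.07)/(3.735/√24) = -2.9381
df = n − 1 = 23
Two-sided p-value ≈ 0.007
Since p ≈ 0.007 < α = 0.1, reject H0; the evidence is statistically significant.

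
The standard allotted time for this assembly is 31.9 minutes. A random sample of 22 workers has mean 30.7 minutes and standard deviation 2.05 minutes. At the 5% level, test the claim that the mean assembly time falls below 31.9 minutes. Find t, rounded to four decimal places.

-2.7456

H0: μ = 31.9; H1: μ < 31.9 (one-sample t-test, left-tailed).
t = (x̄ − μ₀)/(s/√n) = (30.7 − 31.9)/(2.05/√22) = -2.7456
df = n − 1 = 21
p-value = P(T ≤ -2.7456) ≈ 0.006
Since p ≈ 0.006 < α = 0.05, reject H0; the evidence is statistically significant.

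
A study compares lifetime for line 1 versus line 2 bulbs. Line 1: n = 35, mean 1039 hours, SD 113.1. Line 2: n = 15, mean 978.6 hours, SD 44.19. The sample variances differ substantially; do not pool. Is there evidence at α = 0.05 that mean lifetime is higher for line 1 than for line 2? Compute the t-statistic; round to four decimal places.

Let group 1 = line 1, group 2 = line 2. H0: μ_1 = μ_2; H1: μ_1 > μ_2 (Welch's two-sample t-test, right-tailed).
t = (x̄_1 − x̄_2)/√(s_1²/n_1 + s_2²/n_2) = (1039 − 978.6)/√(113.1²/35 + 44.19²/15) = 2.7130
Welch–Satterthwaite df ≈ 47.81
p-value = P(T ≥ 2.7130) ≈ 0.0046
Since p ≈ 0.0046 < α = 0.05, reject H0; the data support H1.

2.7130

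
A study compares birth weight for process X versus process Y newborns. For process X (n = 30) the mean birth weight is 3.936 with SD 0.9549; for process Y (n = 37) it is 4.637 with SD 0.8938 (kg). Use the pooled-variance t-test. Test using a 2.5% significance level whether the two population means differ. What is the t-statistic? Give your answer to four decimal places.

-3.0961

Let group 1 = process X, group 2 = process Y. H0: μ_1 = μ_2; H1: μ_1 ≠ μ_2 (two-sample pooled-variance t-test, two-sided).
s_p² = [(30−1)·0.9549² + (37−1)·0.8938²]/(30+37−2) = 0.849274
t = (3.936 − 4.637)/√[0.849274·(1/30 + 1/37)] = -3.0961
df = n₁ + n₂ − 2 = 65
Two-sided p-value ≈ 0.0029
Since p ≈ 0.0029 < α = 0.025, reject H0; the data support H1.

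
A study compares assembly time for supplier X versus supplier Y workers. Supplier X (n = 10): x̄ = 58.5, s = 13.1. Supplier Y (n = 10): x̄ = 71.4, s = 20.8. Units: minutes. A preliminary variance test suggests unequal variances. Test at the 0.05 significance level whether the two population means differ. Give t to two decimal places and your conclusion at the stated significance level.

t = -1.66; fail to reject H0

Let group 1 = supplier X, group 2 = supplier Y. H0: μ_1 = μ_2; H1: μ_1 ≠ μ_2 (Welch's two-sample t-test, two-sided).
t = (x̄_1 − x̄_2)/√(s_1²/n_1 + s_2²/n_2) = (58.5 − 71.4)/√(13.1²/10 + 20.8²/10) = -1.66
Welch–Satterthwaite df ≈ 15.17
Two-sided p-value ≈ 0.1175
Since p ≈ 0.1175 > α = 0.05, fail to reject H0; the evidence is not statistically significant.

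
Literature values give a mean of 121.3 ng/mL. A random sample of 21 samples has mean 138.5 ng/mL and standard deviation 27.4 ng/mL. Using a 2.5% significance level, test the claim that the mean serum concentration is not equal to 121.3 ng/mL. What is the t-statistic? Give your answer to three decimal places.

H0: μ = 121.3; H1: μ ≠ 121.3 (one-sample t-test, two-sided).
t = (x̄ − μ₀)/(s/√n) = (138.5 − 121.3)/(27.4/√21) = 2.877
df = n − 1 = 20
Two-sided p-value ≈ 0.0093
Since p ≈ 0.0093 < α = 0.025, reject H0; the data support H1.

2.877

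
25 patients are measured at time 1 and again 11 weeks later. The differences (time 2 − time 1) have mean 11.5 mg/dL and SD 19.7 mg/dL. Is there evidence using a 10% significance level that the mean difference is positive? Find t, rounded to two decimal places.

2.92

H0: μ_d = 0; H1: μ_d > 0 (paired t-test on the differences, right-tailed).
t = d̄/(s_d/√n) = 11.5/(19.7/√25) = 2.92
df = n − 1 = 24
p-value = P(T ≥ 2.92) ≈ 0.0038
Since p ≈ 0.0038 < α = 0.1, reject H0; the data support H1.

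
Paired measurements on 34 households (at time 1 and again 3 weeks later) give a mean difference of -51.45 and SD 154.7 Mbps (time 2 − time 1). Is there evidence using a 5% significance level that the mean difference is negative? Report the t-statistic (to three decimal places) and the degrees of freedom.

H0: μ_d = 0; H1: μ_d < 0 (paired t-test on the differences, left-tailed).
t = d̄/(s_d/√n) = -51.45/(154.7/√34) = -1.939
df = n − 1 = 33
p-value = P(T ≤ -1.939) ≈ 0.031
Since p ≈ 0.031 < α = 0.05, reject H0; the evidence is statistically significant.

t = -1.939, df = 33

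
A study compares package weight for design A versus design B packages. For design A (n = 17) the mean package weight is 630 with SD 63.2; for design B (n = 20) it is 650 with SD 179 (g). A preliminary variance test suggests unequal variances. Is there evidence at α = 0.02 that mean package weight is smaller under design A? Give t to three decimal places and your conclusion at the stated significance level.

t = -0.467; fail to reject H0

Let group 1 = design A, group 2 = design B. H0: μ_1 = μ_2; H1: μ_1 < μ_2 (Welch's two-sample t-test, left-tailed).
t = (x̄_1 − x̄_2)/√(s_1²/n_1 + s_2²/n_2) = (630 − 650)/√(63.2²/17 + 179²/20) = -0.467
Welch–Satterthwaite df ≈ 24.36
p-value = P(T ≤ -0.467) ≈ 0.3225
Since p ≈ 0.3225 > α = 0.02, fail to reject H0; the evidence is not statistically significant.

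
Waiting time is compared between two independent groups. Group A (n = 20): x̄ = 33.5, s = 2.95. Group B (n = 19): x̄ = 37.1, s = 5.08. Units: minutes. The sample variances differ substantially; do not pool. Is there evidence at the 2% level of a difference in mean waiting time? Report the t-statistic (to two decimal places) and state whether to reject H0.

Let group 1 = group A, group 2 = group B. H0: μ_1 = μ_2; H1: μ_1 ≠ μ_2 (Welch's two-sample t-test, two-sided).
t = (x̄_1 − x̄_2)/√(s_1²/n_1 + s_2²/n_2) = (33.5 − 37.1)/√(2.95²/20 + 5.08²/19) = -2.69
Welch–Satterthwaite df ≈ 28.60
Two-sided p-value ≈ 0.012
Since p ≈ 0.012 < α = 0.02, reject H0; the data support H1.

t = -2.69; reject H0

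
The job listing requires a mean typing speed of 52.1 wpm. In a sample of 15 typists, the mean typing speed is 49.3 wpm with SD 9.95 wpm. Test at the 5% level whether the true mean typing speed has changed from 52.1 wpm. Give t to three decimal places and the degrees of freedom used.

H0: μ = 52.1; H1: μ ≠ 52.1 (one-sample t-test, two-sided).
t = (x̄ − μ₀)/(s/√n) = (49.3 − 52.1)/(9.95/√15) = -1.090
df = n − 1 = 14
Two-sided p-value ≈ 0.294
Since p ≈ 0.294 > α = 0.05, fail to reject H0; the evidence is not statistically significant.

t = -1.090, df = 14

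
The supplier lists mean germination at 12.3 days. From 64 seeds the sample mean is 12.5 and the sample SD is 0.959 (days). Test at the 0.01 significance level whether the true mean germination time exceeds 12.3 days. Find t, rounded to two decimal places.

1.67

H0: μ = 12.3; H1: μ > 12.3 (one-sample t-test, right-tailed).
t = (x̄ − μ₀)/(s/√n) = (12.5 − 12.3)/(0.959/√64) = 1.67
df = n − 1 = 63
p-value = P(T ≥ 1.67) ≈ 0.0501
Since p ≈ 0.0501 > α = 0.01, fail to reject H0; the data do not provide sufficient evidence against H0.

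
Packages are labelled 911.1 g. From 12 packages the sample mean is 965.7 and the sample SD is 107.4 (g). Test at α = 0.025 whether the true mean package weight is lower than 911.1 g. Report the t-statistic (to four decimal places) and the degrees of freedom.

H0: μ = 911.1; H1: μ < 911.1 (one-sample t-test, left-tailed).
t = (x̄ − μ₀)/(s/√n) = (965.7 − 911.1)/(107.4/√12) = 1.7611
df = n − 1 = 11
p-value = P(T ≤ 1.7611) ≈ 0.9470
Since p ≈ 0.9470 > α = 0.025, fail to reject H0; the evidence is not statistically significant.

t = 1.7611, df = 11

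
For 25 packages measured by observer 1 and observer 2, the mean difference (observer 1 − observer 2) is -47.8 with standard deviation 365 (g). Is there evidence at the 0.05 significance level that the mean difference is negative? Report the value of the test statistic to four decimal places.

-0.6548

H0: μ_d = 0; H1: μ_d < 0 (paired t-test on the differences, left-tailed).
t = d̄/(s_d/√n) = -47.8/(365/√25) = -0.6548
df = n − 1 = 24
p-value = P(T ≤ -0.6548) ≈ 0.2594
Since p ≈ 0.2594 > α = 0.05, fail to reject H0; the evidence is not statistically significant.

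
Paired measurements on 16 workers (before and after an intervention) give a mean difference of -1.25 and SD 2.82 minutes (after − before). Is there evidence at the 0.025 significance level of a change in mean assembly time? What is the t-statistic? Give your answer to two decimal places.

-1.77

H0: μ_d = 0; H1: μ_d ≠ 0 (paired t-test on the differences, two-sided).
t = d̄/(s_d/√n) = -1.25/(2.82/√16) = -1.77
df = n − 1 = 15
Two-sided p-value ≈ 0.097
Since p ≈ 0.097 > α = 0.025, fail to reject H0; the evidence is not statistically significant.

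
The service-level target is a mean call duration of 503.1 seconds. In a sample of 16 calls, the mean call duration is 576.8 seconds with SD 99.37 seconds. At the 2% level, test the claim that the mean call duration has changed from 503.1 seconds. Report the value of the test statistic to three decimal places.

H0: μ = 503.1; H1: μ ≠ 503.1 (one-sample t-test, two-sided).
t = (x̄ − μ₀)/(s/√n) = (576.8 − 503.1)/(99.37/√16) = 2.967
df = n − 1 = 15
Two-sided p-value ≈ 0.010
Since p ≈ 0.010 < α = 0.02, reject H0; the data support H1.

2.967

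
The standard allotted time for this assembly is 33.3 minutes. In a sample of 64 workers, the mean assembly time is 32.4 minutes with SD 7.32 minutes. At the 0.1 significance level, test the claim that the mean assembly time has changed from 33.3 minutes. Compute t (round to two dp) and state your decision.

H0: μ = 33.3; H1: μ ≠ 33.3 (one-sample t-test, two-sided).
t = (x̄ − μ₀)/(s/√n) = (32.4 − 33.3)/(7.32/√64) = -0.98
df = n − 1 = 63
Two-sided p-value ≈ 0.3291
Since p ≈ 0.3291 > α = 0.1, fail to reject H0; the data do not provide sufficient evidence against H0.

t = -0.98; fail to reject H0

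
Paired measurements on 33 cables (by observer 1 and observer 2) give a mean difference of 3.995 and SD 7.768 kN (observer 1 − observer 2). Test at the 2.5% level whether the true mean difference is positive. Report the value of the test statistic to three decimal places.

2.954

H0: μ_d = 0; H1: μ_d > 0 (paired t-test on the differences, right-tailed).
t = d̄/(s_d/√n) = 3.995/(7.768/√33) = 2.954
df = n − 1 = 32
p-value = P(T ≥ 2.954) ≈ 0.0029
Since p ≈ 0.0029 < α = 0.025, reject H0; the evidence is statistically significant.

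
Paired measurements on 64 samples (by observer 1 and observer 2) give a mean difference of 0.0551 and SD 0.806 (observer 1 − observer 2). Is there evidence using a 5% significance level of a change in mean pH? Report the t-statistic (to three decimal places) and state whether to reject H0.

t = 0.547; fail to reject H0

H0: μ_d = 0; H1: μ_d ≠ 0 (paired t-test on the differences, two-sided).
t = d̄/(s_d/√n) = 0.0551/(0.806/√64) = 0.547
df = n − 1 = 63
Two-sided p-value ≈ 0.586
Since p ≈ 0.586 > α = 0.05, fail to reject H0; the data do not provide sufficient evidence against H0.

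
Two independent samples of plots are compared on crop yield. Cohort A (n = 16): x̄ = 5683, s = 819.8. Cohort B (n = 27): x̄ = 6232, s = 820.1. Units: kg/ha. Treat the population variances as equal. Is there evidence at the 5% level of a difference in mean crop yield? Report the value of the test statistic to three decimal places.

Let group 1 = cohort A, group 2 = cohort B. H0: μ_1 = μ_2; H1: μ_1 ≠ μ_2 (two-sample pooled-variance t-test, two-sided).
s_p² = [(16−1)·819.8² + (27−1)·820.1²]/(16+27−2) = 672384
t = (5683 − 6232)/√[672384·(1/16 + 1/27)] = -2.122
df = n₁ + n₂ − 2 = 41
Two-sided p-value ≈ 0.040
Since p ≈ 0.040 < α = 0.05, reject H0; the data support H1.

-2.122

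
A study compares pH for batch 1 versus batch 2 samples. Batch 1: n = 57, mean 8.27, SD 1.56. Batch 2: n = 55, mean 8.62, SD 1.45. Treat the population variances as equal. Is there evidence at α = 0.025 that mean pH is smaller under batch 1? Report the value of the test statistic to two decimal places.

Let group 1 = batch 1, group 2 = batch 2. H0: μ_1 = μ_2; H1: μ_1 < μ_2 (two-sample pooled-variance t-test, left-tailed).
s_p² = [(57−1)·1.56² + (55−1)·1.45²]/(57+55−2) = 2.27106
t = (8.27 − 8.62)/√[2.27106·(1/57 + 1/55)] = -1.23
df = n₁ + n₂ − 2 = 110
p-value = P(T ≤ -1.23) ≈ 0.111
Since p ≈ 0.111 > α = 0.025, fail to reject H0; the data do not provide sufficient evidence against H0.

-1.23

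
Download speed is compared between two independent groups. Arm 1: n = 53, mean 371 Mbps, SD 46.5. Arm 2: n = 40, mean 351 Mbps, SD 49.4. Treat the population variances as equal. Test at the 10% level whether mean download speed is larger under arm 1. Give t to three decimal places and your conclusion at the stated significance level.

t = 1.999; reject H0

Let group 1 = arm 1, group 2 = arm 2. H0: μ_1 = μ_2; H1: μ_1 > μ_2 (two-sample pooled-variance t-test, right-tailed).
s_p² = [(53−1)·46.5² + (40−1)·49.4²]/(53+40−2) = 2281.44
t = (371 − 351)/√[2281.44·(1/53 + 1/40)] = 1.999
df = n₁ + n₂ − 2 = 91
p-value = P(T ≥ 1.999) ≈ 0.024
Since p ≈ 0.024 < α = 0.1, reject H0; the data support H1.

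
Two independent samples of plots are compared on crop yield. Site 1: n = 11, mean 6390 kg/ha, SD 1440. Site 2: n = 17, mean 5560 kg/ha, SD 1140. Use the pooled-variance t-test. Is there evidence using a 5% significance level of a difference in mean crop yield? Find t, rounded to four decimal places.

Let group 1 = site 1, group 2 = site 2. H0: μ_1 = μ_2; H1: μ_1 ≠ μ_2 (two-sample pooled-variance t-test, two-sided).
s_p² = [(11−1)·1440² + (17−1)·1140²]/(11+17−2) = 1597290
t = (6390 − 5560)/√[1597290·(1/11 + 1/17)] = 1.6972
df = n₁ + n₂ − 2 = 26
Two-sided p-value ≈ 0.1016
Since p ≈ 0.1016 > α = 0.05, fail to reject H0; the data do not provide sufficient evidence against H0.

1.6972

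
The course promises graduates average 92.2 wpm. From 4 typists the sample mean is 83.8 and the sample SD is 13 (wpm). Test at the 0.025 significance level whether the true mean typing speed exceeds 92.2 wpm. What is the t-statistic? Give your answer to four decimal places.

-1.2923

H0: μ = 92.2; H1: μ > 92.2 (one-sample t-test, right-tailed).
t = (x̄ − μ₀)/(s/√n) = (83.8 − 92.2)/(13/√4) = -1.2923
df = n − 1 = 3
p-value = P(T ≥ -1.2923) ≈ 0.857
Since p ≈ 0.857 > α = 0.025, fail to reject H0; the data do not provide sufficient evidence against H0.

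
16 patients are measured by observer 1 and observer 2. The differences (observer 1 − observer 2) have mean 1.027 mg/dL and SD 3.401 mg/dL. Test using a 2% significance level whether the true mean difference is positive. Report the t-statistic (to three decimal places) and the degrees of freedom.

t = 1.208, df = 15

H0: μ_d = 0; H1: μ_d > 0 (paired t-test on the differences, right-tailed).
t = d̄/(s_d/√n) = 1.027/(3.401/√16) = 1.208
df = n − 1 = 15
p-value = P(T ≥ 1.208) ≈ 0.123
Since p ≈ 0.123 > α = 0.02, fail to reject H0; the evidence is not statistically significant.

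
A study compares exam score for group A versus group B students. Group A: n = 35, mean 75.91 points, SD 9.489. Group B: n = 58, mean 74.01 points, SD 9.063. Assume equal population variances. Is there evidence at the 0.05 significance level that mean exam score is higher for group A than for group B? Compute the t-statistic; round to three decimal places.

0.962

Let group 1 = group A, group 2 = group B. H0: μ_1 = μ_2; H1: μ_1 > μ_2 (two-sample pooled-variance t-test, right-tailed).
s_p² = [(35−1)·9.489² + (58−1)·9.063²]/(35+58−2) = 85.0908
t = (75.91 − 74.01)/√[85.0908·(1/35 + 1/58)] = 0.962
df = n₁ + n₂ − 2 = 91
p-value = P(T ≥ 0.962) ≈ 0.1692
Since p ≈ 0.1692 > α = 0.05, fail to reject H0; the evidence is not statistically significant.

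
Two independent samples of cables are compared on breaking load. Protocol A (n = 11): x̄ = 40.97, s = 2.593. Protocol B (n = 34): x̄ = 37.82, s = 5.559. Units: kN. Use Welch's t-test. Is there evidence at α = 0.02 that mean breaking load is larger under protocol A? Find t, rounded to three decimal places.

2.555

Let group 1 = protocol A, group 2 = protocol B. H0: μ_1 = μ_2; H1: μ_1 > μ_2 (Welch's two-sample t-test, right-tailed).
t = (x̄_1 − x̄_2)/√(s_1²/n_1 + s_2²/n_2) = (40.97 − 37.82)/√(2.593²/11 + 5.559²/34) = 2.555
Welch–Satterthwaite df ≈ 37.04
p-value = P(T ≥ 2.555) ≈ 0.007
Since p ≈ 0.007 < α = 0.02, reject H0; the data support H1.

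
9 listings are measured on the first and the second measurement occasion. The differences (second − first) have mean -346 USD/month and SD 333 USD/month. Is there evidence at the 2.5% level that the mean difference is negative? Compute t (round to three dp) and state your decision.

H0: μ_d = 0; H1: μ_d < 0 (paired t-test on the differences, left-tailed).
t = d̄/(s_d/√n) = -346/(333/√9) = -3.117
df = n − 1 = 8
p-value = P(T ≤ -3.117) ≈ 0.007
Since p ≈ 0.007 < α = 0.025, reject H0; the evidence is statistically significant.

t = -3.117; reject H0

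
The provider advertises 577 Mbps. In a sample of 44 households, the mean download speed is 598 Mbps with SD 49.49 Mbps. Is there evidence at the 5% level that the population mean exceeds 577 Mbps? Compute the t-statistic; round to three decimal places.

H0: μ = 577; H1: μ > 577 (one-sample t-test, right-tailed).
t = (x̄ − μ₀)/(s/√n) = (598 − 577)/(49.49/√44) = 2.815
df = n − 1 = 43
p-value = P(T ≥ 2.815) ≈ 0.004
Since p ≈ 0.004 < α = 0.05, reject H0; the evidence is statistically significant.

2.815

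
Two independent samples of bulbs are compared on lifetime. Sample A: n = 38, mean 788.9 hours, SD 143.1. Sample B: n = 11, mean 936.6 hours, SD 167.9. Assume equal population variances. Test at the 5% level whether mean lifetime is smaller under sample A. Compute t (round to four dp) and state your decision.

t = -2.9006; reject H0

Let group 1 = sample A, group 2 = sample B. H0: μ_1 = μ_2; H1: μ_1 < μ_2 (two-sample pooled-variance t-test, left-tailed).
s_p² = [(38−1)·143.1² + (11−1)·167.9²]/(38+11−2) = 22118.6
t = (788.9 − 936.6)/√[22118.6·(1/38 + 1/11)] = -2.9006
df = n₁ + n₂ − 2 = 47
p-value = P(T ≤ -2.9006) ≈ 0.0028
Since p ≈ 0.0028 < α = 0.05, reject H0; the data support H1.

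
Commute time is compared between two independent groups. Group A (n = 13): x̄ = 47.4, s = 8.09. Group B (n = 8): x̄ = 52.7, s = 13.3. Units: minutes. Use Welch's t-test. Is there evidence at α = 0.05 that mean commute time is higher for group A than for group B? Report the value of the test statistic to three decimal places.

Let group 1 = group A, group 2 = group B. H0: μ_1 = μ_2; H1: μ_1 > μ_2 (Welch's two-sample t-test, right-tailed).
t = (x̄_1 − x̄_2)/√(s_1²/n_1 + s_2²/n_2) = (47.4 − 52.7)/√(8.09²/13 + 13.3²/8) = -1.017
Welch–Satterthwaite df ≈ 10.24
p-value = P(T ≥ -1.017) ≈ 0.8338
Since p ≈ 0.8338 > α = 0.05, fail to reject H0; the data do not provide sufficient evidence against H0.

-1.017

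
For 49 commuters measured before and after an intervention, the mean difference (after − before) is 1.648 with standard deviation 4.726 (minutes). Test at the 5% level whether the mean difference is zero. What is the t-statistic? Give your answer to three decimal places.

2.441

H0: μ_d = 0; H1: μ_d ≠ 0 (paired t-test on the differences, two-sided).
t = d̄/(s_d/√n) = 1.648/(4.726/√49) = 2.441
df = n − 1 = 48
Two-sided p-value ≈ 0.0184
Since p ≈ 0.0184 < α = 0.05, reject H0; the data support H1.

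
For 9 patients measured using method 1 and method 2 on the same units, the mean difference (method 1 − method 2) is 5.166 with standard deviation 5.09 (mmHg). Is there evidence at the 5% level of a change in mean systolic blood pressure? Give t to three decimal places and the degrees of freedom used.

H0: μ_d = 0; H1: μ_d ≠ 0 (paired t-test on the differences, two-sided).
t = d̄/(s_d/√n) = 5.166/(5.09/√9) = 3.045
df = n − 1 = 8
Two-sided p-value ≈ 0.016
Since p ≈ 0.016 < α = 0.05, reject H0; the data support H1.

t = 3.045, df = 8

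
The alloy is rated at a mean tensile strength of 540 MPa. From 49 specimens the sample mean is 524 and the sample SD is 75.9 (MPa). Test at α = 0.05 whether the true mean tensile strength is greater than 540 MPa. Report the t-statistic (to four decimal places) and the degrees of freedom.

t = -1.4756, df = 48

H0: μ = 540; H1: μ > 540 (one-sample t-test, right-tailed).
t = (x̄ − μ₀)/(s/√n) = (524 − 540)/(75.9/√49) = -1.4756
df = n − 1 = 48
p-value = P(T ≥ -1.4756) ≈ 0.9267
Since p ≈ 0.9267 > α = 0.05, fail to reject H0; the evidence is not statistically significant.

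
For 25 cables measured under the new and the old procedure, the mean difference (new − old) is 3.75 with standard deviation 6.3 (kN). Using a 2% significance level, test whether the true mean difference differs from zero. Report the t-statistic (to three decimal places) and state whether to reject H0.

t = 2.976; reject H0

H0: μ_d = 0; H1: μ_d ≠ 0 (paired t-test on the differences, two-sided).
t = d̄/(s_d/√n) = 3.75/(6.3/√25) = 2.976
df = n − 1 = 24
Two-sided p-value ≈ 0.007
Since p ≈ 0.007 < α = 0.02, reject H0; the evidence is statistically significant.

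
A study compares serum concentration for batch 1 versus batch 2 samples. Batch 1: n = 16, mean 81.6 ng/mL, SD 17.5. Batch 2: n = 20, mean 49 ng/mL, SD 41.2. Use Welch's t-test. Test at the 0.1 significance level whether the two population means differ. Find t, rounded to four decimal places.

3.1965

Let group 1 = batch 1, group 2 = batch 2. H0: μ_1 = μ_2; H1: μ_1 ≠ μ_2 (Welch's two-sample t-test, two-sided).
t = (x̄_1 − x̄_2)/√(s_1²/n_1 + s_2²/n_2) = (81.6 − 49)/√(17.5²/16 + 41.2²/20) = 3.1965
Welch–Satterthwaite df ≈ 26.81
Two-sided p-value ≈ 0.004
Since p ≈ 0.004 < α = 0.1, reject H0; the data support H1.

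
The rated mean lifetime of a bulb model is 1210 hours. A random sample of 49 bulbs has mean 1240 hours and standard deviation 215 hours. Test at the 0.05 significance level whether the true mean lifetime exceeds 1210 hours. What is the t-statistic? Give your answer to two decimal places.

0.98

H0: μ = 1210; H1: μ > 1210 (one-sample t-test, right-tailed).
t = (x̄ − μ₀)/(s/√n) = (1240 − 1210)/(215/√49) = 0.98
df = n − 1 = 48
p-value = P(T ≥ 0.98) ≈ 0.1668
Since p ≈ 0.1668 > α = 0.05, fail to reject H0; the data do not provide sufficient evidence against H0.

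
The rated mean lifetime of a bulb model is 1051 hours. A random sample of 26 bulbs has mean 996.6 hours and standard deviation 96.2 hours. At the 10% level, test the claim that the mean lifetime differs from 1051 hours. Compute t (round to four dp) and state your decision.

H0: μ = 1051; H1: μ ≠ 1051 (one-sample t-test, two-sided).
t = (x̄ − μ₀)/(s/√n) = (996.6 − 1051)/(96.2/√26) = -2.8834
df = n − 1 = 25
Two-sided p-value ≈ 0.0080
Since p ≈ 0.0080 < α = 0.1, reject H0; the data support H1.

t = -2.8834; reject H0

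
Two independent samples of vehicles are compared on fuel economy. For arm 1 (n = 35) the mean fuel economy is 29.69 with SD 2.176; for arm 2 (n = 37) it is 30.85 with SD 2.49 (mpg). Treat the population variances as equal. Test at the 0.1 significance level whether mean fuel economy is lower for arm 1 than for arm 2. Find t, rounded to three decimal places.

Let group 1 = arm 1, group 2 = arm 2. H0: μ_1 = μ_2; H1: μ_1 < μ_2 (two-sample pooled-variance t-test, left-tailed).
s_p² = [(35−1)·2.176² + (37−1)·2.49²]/(35+37−2) = 5.48847
t = (29.69 − 30.85)/√[5.48847·(1/35 + 1/37)] = -2.100
df = n₁ + n₂ − 2 = 70
p-value = P(T ≤ -2.100) ≈ 0.0197
Since p ≈ 0.0197 < α = 0.1, reject H0; the evidence is statistically significant.

-2.100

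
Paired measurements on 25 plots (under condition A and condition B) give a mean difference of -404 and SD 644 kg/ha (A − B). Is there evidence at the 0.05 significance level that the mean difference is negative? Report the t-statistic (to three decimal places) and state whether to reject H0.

t = -3.137; reject H0

H0: μ_d = 0; H1: μ_d < 0 (paired t-test on the differences, left-tailed).
t = d̄/(s_d/√n) = -404/(644/√25) = -3.137
df = n − 1 = 24
p-value = P(T ≤ -3.137) ≈ 0.0022
Since p ≈ 0.0022 < α = 0.05, reject H0; the evidence is statistically significant.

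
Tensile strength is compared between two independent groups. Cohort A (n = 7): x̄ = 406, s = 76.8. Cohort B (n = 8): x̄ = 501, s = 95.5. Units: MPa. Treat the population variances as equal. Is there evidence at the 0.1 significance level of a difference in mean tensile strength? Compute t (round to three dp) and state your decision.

t = -2.101; reject H0

Let group 1 = cohort A, group 2 = cohort B. H0: μ_1 = μ_2; H1: μ_1 ≠ μ_2 (two-sample pooled-variance t-test, two-sided).
s_p² = [(7−1)·76.8² + (8−1)·95.5²]/(7+8−2) = 7633.17
t = (406 − 501)/√[7633.17·(1/7 + 1/8)] = -2.101
df = n₁ + n₂ − 2 = 13
Two-sided p-value ≈ 0.0557
Since p ≈ 0.0557 < α = 0.1, reject H0; the data support H1.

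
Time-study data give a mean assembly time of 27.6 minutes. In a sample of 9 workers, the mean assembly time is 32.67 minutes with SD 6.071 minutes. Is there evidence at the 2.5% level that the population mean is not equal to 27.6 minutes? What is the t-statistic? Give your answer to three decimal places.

2.505

H0: μ = 27.6; H1: μ ≠ 27.6 (one-sample t-test, two-sided).
t = (x̄ − μ₀)/(s/√n) = (32.67 − 27.6)/(6.071/√9) = 2.505
df = n − 1 = 8
Two-sided p-value ≈ 0.037
Since p ≈ 0.037 > α = 0.025, fail to reject H0; the data do not provide sufficient evidence against H0.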